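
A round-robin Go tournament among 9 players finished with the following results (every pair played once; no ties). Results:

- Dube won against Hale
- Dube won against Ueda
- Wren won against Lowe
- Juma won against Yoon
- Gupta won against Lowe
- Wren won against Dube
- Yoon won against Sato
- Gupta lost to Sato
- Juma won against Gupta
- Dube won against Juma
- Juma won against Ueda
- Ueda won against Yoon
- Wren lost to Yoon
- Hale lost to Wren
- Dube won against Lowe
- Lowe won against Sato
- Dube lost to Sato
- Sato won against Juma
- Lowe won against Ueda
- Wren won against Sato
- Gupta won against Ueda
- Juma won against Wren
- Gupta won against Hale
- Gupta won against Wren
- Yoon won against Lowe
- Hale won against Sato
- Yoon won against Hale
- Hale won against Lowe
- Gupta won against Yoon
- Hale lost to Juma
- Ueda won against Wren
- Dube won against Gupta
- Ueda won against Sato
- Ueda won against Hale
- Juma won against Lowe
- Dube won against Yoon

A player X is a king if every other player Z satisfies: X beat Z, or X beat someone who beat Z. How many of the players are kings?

Wren reaches everyone (king).
Juma reaches everyone (king).
Sato reaches everyone (king).
Ueda reaches everyone (king).
Lowe reaches everyone (king).
Hale cannot reach Wren, Yoon in two steps.
Gupta cannot reach Juma in two steps.
Yoon reaches everyone (king).
Dube reaches everyone (king).
Kings: Wren, Juma, Sato, Ueda, Lowe, Yoon, Dube — 7.

7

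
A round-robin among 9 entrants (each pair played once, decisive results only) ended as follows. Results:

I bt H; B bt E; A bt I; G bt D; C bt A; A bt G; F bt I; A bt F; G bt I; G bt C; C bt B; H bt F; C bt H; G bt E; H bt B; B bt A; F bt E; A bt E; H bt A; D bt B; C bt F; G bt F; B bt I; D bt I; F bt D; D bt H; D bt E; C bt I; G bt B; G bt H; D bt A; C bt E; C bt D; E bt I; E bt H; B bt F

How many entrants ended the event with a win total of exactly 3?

Win totals: A 4, B 4, C 7, D 5, E 2, F 3, G 7, H 3, I 1.
Exactly 3: F, H — 2 entrants.

2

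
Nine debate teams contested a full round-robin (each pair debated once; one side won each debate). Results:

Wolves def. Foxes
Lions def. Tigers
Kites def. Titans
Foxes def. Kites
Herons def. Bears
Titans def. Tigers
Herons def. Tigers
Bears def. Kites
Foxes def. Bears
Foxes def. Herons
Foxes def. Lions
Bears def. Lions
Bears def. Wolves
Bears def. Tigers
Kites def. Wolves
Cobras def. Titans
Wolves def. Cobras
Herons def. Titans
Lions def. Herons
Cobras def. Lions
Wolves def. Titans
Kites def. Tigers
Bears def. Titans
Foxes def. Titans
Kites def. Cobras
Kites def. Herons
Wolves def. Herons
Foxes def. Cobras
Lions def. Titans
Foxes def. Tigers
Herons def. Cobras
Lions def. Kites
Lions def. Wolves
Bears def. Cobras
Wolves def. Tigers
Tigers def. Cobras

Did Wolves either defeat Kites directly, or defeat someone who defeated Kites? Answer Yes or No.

Yes

Wolves did not beat Kites directly.
Wolves beat Cobras, Titans, Tigers, Herons, Foxes. Of those, Foxes beat Kites.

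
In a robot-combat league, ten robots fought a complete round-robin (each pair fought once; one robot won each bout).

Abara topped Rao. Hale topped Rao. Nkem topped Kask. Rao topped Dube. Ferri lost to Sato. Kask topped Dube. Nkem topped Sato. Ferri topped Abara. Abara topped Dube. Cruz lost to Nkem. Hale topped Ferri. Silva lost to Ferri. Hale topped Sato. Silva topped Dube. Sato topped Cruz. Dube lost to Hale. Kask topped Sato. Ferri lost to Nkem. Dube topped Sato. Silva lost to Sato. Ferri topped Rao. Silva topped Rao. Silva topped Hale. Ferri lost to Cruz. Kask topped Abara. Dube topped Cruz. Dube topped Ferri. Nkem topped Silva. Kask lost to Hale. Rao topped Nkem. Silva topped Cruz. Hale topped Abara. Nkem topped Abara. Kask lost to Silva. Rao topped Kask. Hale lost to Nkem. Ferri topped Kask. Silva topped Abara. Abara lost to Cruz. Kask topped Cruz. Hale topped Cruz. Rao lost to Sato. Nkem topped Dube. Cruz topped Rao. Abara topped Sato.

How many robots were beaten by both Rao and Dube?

0

Rao beat: Dube, Kask, Nkem.
Dube beat: Sato, Ferri, Cruz.
No one was beaten by both.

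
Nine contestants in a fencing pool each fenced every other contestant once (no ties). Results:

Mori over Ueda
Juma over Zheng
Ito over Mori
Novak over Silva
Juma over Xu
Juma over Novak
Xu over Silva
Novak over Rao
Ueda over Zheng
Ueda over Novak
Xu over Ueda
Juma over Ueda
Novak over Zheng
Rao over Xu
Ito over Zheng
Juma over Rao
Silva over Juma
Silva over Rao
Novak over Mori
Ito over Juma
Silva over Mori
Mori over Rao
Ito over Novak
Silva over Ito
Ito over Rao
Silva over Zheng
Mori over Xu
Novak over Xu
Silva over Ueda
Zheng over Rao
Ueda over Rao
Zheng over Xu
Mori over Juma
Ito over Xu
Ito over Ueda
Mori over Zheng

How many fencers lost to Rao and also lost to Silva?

0

Rao beat: Xu.
Silva beat: Zheng, Ito, Rao, Juma, Mori, Ueda.
No one was beaten by both.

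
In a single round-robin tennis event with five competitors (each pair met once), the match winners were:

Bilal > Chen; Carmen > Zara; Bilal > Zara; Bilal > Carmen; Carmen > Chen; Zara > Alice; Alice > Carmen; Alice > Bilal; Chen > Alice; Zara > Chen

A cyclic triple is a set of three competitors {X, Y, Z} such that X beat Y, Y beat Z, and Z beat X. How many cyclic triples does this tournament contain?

Win totals: Zara 2, Chen 1, Carmen 2, Bilal 3, Alice 2.
A competitor with w wins dominates both others in C(w,2) triples; summing gives 1 + 0 + 1 + 3 + 1 = 6 transitive triples.
Total triples C(5,3) = 10, so cyclic triples = 10 − 6 = 4.

4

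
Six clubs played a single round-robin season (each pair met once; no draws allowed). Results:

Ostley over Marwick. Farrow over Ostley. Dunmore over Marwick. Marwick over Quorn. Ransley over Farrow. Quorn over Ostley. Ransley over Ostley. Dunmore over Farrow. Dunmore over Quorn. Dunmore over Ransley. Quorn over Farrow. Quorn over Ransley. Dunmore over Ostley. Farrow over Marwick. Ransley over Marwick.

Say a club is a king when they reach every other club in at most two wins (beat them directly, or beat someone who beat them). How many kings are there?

1

Farrow cannot reach Ransley, Dunmore in two steps.
Marwick cannot reach Dunmore in two steps.
Ostley cannot reach Farrow, Ransley, Dunmore in two steps.
Quorn cannot reach Dunmore in two steps.
Ransley cannot reach Dunmore in two steps.
Dunmore reaches everyone (king).
Kings: Dunmore — 1.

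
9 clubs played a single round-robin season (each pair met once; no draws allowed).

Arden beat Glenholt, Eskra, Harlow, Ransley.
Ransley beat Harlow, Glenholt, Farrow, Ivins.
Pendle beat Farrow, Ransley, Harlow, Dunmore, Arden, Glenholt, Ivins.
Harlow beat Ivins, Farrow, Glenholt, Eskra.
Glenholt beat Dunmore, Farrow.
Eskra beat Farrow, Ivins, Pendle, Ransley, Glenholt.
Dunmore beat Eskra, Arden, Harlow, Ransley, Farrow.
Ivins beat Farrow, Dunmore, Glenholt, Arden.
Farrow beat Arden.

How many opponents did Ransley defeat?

4

Ransley's results: beat Ivins, Farrow, Harlow, Glenholt; lost to Arden, Pendle, Eskra, Dunmore.
That is 4 wins.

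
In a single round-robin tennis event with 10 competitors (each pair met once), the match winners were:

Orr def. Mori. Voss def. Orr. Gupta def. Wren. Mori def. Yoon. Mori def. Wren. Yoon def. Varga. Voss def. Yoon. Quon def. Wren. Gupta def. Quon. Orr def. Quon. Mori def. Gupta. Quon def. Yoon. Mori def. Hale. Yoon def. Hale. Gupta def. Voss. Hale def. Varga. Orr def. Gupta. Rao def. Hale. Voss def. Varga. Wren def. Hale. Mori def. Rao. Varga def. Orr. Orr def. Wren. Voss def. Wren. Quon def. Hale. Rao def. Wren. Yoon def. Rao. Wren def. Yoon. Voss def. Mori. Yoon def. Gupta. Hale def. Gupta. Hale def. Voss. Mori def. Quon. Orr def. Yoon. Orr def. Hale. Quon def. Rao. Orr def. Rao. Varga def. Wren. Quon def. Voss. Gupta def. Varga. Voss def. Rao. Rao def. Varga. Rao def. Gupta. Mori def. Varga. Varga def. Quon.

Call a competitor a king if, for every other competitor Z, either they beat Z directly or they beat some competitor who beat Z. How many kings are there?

Quon reaches everyone (king).
Varga reaches everyone (king).
Orr reaches everyone (king).
Yoon cannot reach Mori in two steps.
Rao cannot reach Mori in two steps.
Hale reaches everyone (king).
Voss reaches everyone (king).
Mori reaches everyone (king).
Wren cannot reach Quon, Orr, Mori in two steps.
Gupta reaches everyone (king).
Kings: Quon, Varga, Orr, Hale, Voss, Mori, Gupta — 7.

7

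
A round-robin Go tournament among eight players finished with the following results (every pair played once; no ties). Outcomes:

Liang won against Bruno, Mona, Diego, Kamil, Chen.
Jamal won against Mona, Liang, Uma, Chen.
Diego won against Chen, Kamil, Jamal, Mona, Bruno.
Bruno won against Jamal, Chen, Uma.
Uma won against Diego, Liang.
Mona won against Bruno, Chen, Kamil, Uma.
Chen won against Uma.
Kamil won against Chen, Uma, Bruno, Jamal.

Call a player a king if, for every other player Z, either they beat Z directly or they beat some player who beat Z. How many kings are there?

Uma reaches everyone (king).
Jamal reaches everyone (king).
Mona reaches everyone (king).
Kamil reaches everyone (king).
Liang reaches everyone (king).
Diego reaches everyone (king).
Chen cannot reach Jamal, Mona, Kamil, Bruno in two steps.
Bruno cannot reach Kamil in two steps.
Kings: Uma, Jamal, Mona, Kamil, Liang, Diego — 6.

6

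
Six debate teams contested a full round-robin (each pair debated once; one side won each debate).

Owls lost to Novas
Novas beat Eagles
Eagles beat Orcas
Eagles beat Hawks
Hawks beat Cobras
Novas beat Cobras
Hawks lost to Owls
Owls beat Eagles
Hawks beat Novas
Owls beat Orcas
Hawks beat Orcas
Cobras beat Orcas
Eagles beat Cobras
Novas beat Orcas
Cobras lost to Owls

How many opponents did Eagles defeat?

3

Eagles' results: beat Cobras, Orcas, Hawks; lost to Novas, Owls.
That is 3 wins.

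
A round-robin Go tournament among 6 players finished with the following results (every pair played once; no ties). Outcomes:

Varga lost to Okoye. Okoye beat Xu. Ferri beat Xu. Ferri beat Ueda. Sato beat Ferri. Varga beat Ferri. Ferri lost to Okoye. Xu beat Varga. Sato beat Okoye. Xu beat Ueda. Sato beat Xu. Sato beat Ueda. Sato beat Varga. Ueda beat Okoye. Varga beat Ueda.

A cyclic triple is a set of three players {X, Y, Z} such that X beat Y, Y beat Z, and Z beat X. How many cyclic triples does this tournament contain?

Of the C(6,3) = 20 triples, the cyclic ones are: {Xu, Ferri, Varga}; {Xu, Ueda, Okoye}; {Ferri, Ueda, Okoye}; {Ueda, Varga, Okoye}.
That is 4.

4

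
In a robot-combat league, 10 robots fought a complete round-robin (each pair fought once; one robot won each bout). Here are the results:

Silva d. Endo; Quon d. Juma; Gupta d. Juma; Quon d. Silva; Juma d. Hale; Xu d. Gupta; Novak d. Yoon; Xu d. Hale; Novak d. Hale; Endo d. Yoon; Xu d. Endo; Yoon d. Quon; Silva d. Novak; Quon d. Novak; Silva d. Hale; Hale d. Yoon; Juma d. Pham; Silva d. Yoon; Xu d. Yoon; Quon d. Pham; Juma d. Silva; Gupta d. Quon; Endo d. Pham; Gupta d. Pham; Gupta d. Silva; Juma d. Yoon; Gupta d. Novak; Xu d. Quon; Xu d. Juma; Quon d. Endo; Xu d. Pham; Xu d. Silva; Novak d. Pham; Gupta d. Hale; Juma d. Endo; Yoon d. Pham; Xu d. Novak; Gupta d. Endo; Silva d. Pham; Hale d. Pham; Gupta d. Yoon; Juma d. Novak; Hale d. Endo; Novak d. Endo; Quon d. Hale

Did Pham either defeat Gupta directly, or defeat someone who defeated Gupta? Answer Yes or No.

No

Pham did not beat Gupta directly.
Pham beat no one, so there is no intermediate robot.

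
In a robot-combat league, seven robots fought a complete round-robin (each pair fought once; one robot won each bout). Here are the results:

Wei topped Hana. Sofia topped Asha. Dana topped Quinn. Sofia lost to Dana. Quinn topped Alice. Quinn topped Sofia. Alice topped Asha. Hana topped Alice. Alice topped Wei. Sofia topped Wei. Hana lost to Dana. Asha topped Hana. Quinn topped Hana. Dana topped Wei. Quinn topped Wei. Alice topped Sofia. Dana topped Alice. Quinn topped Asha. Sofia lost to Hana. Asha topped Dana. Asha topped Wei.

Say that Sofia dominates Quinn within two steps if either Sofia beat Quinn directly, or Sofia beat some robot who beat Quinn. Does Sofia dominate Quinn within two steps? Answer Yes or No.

Sofia did not beat Quinn directly.
Sofia beat Asha, Wei, but each of them lost to Quinn. No two-step path.

No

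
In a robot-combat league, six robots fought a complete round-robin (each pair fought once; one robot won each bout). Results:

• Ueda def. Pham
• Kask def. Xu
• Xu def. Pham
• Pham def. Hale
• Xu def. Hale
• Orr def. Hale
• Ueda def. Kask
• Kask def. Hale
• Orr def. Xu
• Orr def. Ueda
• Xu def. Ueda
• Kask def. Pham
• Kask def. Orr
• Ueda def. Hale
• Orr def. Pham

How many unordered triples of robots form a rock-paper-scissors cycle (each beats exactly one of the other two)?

Of the C(6,3) = 20 triples, the cyclic ones are: {Xu, Ueda, Kask}; {Ueda, Kask, Orr}.
That is 2.

2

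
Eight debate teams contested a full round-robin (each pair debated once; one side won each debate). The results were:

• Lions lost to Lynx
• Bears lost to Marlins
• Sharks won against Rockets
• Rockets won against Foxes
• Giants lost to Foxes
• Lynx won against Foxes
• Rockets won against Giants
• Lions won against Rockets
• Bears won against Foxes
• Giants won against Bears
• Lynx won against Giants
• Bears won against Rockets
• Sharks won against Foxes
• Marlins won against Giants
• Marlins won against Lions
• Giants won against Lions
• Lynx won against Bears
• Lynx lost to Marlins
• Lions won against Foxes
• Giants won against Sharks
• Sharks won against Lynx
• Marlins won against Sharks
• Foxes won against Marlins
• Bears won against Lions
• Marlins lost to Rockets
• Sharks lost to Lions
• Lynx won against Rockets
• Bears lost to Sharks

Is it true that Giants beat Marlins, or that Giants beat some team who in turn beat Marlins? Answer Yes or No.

Giants did not beat Marlins directly.
Giants beat Sharks, Bears, Lions, but each of them lost to Marlins. No two-step path.

No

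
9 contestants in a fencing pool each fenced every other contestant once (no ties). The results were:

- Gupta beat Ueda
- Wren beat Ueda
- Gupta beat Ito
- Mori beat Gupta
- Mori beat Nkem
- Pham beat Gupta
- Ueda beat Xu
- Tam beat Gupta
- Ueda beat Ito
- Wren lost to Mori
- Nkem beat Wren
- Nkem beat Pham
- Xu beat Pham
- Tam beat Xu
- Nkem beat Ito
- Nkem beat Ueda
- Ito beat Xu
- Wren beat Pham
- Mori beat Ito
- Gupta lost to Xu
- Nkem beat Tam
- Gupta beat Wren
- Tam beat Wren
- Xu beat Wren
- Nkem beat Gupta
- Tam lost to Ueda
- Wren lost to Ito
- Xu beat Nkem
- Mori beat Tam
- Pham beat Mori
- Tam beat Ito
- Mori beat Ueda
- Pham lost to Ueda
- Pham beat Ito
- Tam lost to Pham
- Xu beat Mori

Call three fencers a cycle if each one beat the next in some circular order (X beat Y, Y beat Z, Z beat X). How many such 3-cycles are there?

21

Win totals: Mori 6, Gupta 3, Ito 2, Xu 5, Nkem 6, Ueda 4, Tam 4, Wren 2, Pham 4.
A fencer with w wins dominates both others in C(w,2) triples; summing gives 15 + 3 + 1 + 10 + 15 + 6 + 6 + 1 + 6 = 63 transitive triples.
Total triples C(9,3) = 84, so cyclic triples = 84 − 63 = 21.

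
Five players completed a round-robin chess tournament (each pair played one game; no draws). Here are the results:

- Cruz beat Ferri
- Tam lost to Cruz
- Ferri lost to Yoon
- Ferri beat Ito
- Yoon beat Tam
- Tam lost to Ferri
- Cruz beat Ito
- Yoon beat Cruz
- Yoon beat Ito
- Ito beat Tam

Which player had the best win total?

Win totals: Ferri 2, Ito 1, Yoon 4, Cruz 3, Tam 0.
Yoon leads with 4 wins (next highest: 3).

Yoon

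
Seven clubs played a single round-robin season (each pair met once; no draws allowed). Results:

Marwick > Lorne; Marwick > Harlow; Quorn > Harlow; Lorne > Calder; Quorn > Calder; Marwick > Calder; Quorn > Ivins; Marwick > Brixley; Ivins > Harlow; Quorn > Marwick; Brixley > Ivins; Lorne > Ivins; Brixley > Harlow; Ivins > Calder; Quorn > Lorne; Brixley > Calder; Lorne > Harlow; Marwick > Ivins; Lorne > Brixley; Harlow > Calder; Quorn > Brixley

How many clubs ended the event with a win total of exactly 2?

1

Win totals: Lorne 4, Calder 0, Quorn 6, Brixley 3, Harlow 1, Ivins 2, Marwick 5.
Exactly 2: Ivins — 1 club.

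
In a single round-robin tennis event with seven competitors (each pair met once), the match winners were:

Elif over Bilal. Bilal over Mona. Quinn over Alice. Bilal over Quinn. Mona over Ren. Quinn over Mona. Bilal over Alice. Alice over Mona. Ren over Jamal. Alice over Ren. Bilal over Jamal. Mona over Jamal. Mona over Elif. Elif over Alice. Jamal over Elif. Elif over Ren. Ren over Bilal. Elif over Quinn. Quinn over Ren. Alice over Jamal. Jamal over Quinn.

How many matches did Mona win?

3

Mona's results: beat Ren, Elif, Jamal; lost to Alice, Quinn, Bilal.
That is 3 wins.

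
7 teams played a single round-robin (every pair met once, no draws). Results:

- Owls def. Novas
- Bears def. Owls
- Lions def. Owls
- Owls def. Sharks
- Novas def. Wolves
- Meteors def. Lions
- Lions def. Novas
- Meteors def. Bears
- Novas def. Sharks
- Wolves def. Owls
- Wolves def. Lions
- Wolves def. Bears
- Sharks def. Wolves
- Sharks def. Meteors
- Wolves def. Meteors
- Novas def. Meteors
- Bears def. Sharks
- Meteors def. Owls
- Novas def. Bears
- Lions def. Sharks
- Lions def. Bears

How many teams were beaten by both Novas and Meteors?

1

Novas beat: Meteors, Sharks, Bears, Wolves.
Meteors beat: Owls, Lions, Bears.
Both beat: Bears — 1.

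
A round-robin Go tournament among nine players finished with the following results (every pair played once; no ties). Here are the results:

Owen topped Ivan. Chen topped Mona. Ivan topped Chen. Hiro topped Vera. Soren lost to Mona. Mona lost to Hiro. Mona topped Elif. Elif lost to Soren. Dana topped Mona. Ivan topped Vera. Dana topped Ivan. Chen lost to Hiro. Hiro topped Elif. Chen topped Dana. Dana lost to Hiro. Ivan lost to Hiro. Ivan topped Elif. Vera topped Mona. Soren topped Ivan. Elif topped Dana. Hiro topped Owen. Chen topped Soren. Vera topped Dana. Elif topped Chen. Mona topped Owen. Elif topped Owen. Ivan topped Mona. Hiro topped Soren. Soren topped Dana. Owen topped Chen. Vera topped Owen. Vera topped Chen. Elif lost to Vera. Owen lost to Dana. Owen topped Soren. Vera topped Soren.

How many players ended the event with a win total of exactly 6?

1

Win totals: Elif 3, Hiro 8, Mona 3, Dana 3, Chen 3, Owen 3, Soren 3, Ivan 4, Vera 6.
Exactly 6: Vera — 1 player.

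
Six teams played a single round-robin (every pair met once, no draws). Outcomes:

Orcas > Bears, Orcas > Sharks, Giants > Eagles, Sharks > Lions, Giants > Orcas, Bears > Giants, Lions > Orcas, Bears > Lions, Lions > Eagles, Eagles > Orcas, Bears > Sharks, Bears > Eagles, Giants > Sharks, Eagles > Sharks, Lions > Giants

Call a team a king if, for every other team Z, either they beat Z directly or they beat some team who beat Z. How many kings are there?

4

Sharks cannot reach Bears in two steps.
Orcas reaches everyone (king).
Bears reaches everyone (king).
Giants reaches everyone (king).
Lions reaches everyone (king).
Eagles cannot reach Giants in two steps.
Kings: Orcas, Bears, Giants, Lions — 4.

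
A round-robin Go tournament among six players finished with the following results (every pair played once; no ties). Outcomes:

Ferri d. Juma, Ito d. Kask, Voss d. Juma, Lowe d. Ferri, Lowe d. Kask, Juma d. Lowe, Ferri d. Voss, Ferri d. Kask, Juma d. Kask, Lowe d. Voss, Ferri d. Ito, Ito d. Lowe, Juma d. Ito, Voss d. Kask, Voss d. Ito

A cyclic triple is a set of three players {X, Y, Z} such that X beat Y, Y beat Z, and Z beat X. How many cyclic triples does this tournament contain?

Of the C(6,3) = 20 triples, the cyclic ones are: {Lowe, Voss, Juma}; {Lowe, Voss, Ito}; {Lowe, Juma, Ferri}; {Lowe, Ferri, Ito}.
That is 4.

4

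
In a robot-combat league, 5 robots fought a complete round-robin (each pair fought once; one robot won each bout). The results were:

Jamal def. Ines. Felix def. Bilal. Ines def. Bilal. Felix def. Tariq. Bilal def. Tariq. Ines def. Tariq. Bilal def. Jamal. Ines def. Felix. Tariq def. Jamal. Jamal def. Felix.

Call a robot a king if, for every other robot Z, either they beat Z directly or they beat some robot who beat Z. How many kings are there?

Tariq cannot reach Bilal in two steps.
Felix cannot reach Ines in two steps.
Ines reaches everyone (king).
Bilal reaches everyone (king).
Jamal reaches everyone (king).
Kings: Ines, Bilal, Jamal — 3.

3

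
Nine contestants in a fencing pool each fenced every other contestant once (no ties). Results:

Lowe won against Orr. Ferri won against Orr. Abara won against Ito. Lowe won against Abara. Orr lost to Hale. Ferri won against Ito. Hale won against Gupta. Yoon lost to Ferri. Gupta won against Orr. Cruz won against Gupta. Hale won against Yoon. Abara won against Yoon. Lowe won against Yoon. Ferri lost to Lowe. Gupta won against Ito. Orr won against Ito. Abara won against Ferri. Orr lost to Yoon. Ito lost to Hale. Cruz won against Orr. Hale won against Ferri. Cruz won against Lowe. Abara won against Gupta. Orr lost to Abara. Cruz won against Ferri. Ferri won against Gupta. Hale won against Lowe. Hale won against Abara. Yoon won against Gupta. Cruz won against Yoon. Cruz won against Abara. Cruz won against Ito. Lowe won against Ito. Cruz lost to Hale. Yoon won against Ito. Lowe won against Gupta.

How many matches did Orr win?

1

Orr's results: beat Ito; lost to Yoon, Hale, Ferri, Gupta, Cruz, Lowe, Abara.
That is 1 win.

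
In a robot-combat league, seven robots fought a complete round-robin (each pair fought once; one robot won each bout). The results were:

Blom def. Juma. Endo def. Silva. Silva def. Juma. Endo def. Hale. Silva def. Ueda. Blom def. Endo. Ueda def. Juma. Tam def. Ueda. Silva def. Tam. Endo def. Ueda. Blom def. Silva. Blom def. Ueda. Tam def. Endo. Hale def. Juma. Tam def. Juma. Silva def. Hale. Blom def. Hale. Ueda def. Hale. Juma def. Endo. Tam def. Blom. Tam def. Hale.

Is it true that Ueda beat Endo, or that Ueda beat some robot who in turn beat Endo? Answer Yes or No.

Ueda did not beat Endo directly.
Ueda beat Hale, Juma. Of those, Juma beat Endo.

Yes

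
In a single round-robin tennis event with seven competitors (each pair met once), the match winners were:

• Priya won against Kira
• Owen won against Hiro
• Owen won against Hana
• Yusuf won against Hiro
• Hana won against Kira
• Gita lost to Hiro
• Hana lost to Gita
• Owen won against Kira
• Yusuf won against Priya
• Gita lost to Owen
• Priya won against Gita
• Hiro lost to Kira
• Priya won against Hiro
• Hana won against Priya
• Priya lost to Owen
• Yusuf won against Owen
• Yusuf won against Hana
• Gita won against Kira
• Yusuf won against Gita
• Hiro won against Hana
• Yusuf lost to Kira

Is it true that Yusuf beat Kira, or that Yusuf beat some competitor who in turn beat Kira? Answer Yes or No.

Yes

Yusuf did not beat Kira directly.
Yusuf beat Priya, Hiro, Gita, Hana, Owen. Of those, Priya beat Kira.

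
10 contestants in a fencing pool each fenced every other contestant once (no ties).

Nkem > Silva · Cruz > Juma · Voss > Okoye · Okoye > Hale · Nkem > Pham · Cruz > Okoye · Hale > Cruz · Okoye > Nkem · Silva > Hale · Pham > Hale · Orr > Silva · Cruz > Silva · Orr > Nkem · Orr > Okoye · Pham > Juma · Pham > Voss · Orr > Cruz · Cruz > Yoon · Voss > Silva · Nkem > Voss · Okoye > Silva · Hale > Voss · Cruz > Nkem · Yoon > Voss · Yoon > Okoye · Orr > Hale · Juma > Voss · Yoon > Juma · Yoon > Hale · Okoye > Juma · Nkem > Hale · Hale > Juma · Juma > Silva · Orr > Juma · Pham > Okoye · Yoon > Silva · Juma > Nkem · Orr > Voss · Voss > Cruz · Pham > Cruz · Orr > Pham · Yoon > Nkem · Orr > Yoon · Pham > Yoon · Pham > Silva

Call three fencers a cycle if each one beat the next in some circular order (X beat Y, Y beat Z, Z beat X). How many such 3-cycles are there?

Win totals: Nkem 4, Orr 9, Pham 7, Hale 3, Silva 1, Cruz 5, Okoye 4, Juma 3, Voss 3, Yoon 6.
A fencer with w wins dominates both others in C(w,2) triples; summing gives 6 + 36 + 21 + 3 + 0 + 10 + 6 + 3 + 3 + 15 = 103 transitive triples.
Total triples C(10,3) = 120, so cyclic triples = 120 − 103 = 17.

17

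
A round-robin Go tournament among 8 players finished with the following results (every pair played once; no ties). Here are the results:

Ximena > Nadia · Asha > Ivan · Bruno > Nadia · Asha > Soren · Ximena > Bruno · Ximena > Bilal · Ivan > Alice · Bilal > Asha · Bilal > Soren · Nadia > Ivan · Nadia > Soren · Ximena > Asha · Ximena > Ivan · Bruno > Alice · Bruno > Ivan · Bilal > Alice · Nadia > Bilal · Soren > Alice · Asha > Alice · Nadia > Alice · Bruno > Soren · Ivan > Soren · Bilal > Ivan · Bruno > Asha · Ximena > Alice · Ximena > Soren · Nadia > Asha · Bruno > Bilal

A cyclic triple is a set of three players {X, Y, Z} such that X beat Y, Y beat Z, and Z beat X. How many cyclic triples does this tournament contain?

0

Win totals: Bruno 6, Asha 3, Soren 1, Nadia 5, Bilal 4, Ivan 2, Alice 0, Ximena 7.
A player with w wins dominates both others in C(w,2) triples; summing gives 15 + 3 + 0 + 10 + 6 + 1 + 0 + 21 = 56 transitive triples.
Total triples C(8,3) = 56, so cyclic triples = 56 − 56 = 0.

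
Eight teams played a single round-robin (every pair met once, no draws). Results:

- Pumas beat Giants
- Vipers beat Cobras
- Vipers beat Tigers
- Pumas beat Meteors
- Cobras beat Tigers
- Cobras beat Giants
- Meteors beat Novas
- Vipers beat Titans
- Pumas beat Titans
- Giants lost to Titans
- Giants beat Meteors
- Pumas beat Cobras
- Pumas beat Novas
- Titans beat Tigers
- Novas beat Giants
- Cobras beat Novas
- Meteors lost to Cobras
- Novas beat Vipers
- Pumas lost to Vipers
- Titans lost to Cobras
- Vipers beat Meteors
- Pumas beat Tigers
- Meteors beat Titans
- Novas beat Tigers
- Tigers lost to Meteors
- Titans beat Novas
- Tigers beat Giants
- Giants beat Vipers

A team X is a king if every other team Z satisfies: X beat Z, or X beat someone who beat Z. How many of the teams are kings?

4

Meteors cannot reach Pumas, Cobras in two steps.
Vipers reaches everyone (king).
Tigers cannot reach Novas, Pumas, Cobras, Titans in two steps.
Giants reaches everyone (king).
Novas reaches everyone (king).
Pumas reaches everyone (king).
Cobras cannot reach Pumas in two steps.
Titans cannot reach Pumas, Cobras in two steps.
Kings: Vipers, Giants, Novas, Pumas — 4.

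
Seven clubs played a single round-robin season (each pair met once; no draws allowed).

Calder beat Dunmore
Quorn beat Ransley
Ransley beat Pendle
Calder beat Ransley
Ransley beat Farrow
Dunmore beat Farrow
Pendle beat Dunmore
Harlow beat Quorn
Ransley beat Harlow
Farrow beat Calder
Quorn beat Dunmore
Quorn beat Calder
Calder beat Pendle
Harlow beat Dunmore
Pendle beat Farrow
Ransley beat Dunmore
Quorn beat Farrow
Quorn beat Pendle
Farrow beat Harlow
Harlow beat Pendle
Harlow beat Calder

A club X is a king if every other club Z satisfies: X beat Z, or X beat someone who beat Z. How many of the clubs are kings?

4

Farrow reaches everyone (king).
Dunmore cannot reach Quorn, Pendle, Ransley in two steps.
Quorn reaches everyone (king).
Calder cannot reach Quorn in two steps.
Harlow reaches everyone (king).
Pendle cannot reach Quorn, Ransley in two steps.
Ransley reaches everyone (king).
Kings: Farrow, Quorn, Harlow, Ransley — 4.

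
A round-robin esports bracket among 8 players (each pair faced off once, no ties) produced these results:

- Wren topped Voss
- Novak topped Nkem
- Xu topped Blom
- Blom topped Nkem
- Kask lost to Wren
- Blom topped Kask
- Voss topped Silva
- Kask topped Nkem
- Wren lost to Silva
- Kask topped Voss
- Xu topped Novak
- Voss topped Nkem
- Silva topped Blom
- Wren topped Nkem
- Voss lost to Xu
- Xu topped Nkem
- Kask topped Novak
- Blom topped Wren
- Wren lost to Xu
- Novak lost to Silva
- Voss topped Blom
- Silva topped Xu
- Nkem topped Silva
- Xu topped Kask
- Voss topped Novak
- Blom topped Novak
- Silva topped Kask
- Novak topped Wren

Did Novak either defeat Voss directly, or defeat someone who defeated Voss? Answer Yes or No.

Novak did not beat Voss directly.
Novak beat Wren, Nkem. Of those, Wren beat Voss.

Yes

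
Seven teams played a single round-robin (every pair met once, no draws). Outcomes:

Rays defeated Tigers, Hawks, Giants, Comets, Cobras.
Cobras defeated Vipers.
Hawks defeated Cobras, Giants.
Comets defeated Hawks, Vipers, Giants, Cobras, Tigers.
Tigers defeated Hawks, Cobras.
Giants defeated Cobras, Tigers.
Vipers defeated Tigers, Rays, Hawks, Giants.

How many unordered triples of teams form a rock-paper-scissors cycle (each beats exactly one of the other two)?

Win totals: Rays 5, Cobras 1, Tigers 2, Giants 2, Vipers 4, Hawks 2, Comets 5.
A team with w wins dominates both others in C(w,2) triples; summing gives 10 + 0 + 1 + 1 + 6 + 1 + 10 = 29 transitive triples.
Total triples C(7,3) = 35, so cyclic triples = 35 − 29 = 6.

6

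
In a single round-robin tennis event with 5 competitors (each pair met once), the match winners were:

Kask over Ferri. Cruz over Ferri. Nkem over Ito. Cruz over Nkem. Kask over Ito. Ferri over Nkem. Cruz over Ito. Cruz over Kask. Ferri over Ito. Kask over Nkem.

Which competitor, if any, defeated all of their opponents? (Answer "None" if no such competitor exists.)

Cruz

Cruz has 4 wins out of 4 opponents — a perfect record.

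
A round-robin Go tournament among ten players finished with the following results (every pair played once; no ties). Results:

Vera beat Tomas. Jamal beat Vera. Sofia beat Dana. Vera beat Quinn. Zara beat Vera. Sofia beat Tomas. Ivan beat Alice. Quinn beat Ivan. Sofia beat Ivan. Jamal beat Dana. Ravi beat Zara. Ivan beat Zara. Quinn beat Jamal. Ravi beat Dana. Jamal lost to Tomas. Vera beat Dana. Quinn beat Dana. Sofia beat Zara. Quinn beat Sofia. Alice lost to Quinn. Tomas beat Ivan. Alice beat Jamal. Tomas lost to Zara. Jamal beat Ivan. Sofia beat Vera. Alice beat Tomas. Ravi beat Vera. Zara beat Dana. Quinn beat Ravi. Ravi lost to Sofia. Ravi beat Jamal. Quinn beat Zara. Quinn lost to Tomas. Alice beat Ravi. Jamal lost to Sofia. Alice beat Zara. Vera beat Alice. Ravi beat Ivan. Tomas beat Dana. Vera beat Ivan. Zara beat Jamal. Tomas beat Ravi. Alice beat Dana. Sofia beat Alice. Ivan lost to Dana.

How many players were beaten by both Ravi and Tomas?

3

Ravi beat: Jamal, Dana, Zara, Vera, Ivan.
Tomas beat: Jamal, Dana, Ivan, Quinn, Ravi.
Both beat: Jamal, Dana, Ivan — 3.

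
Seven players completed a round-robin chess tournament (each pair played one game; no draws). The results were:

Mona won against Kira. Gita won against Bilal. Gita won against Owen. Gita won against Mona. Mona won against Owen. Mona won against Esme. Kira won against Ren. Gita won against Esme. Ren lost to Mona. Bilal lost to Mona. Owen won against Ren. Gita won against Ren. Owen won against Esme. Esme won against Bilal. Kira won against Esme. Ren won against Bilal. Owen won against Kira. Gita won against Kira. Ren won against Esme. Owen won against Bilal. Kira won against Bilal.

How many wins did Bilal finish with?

Bilal's results: beat no one; lost to Ren, Esme, Kira, Gita, Mona, Owen.
That is 0 wins.

0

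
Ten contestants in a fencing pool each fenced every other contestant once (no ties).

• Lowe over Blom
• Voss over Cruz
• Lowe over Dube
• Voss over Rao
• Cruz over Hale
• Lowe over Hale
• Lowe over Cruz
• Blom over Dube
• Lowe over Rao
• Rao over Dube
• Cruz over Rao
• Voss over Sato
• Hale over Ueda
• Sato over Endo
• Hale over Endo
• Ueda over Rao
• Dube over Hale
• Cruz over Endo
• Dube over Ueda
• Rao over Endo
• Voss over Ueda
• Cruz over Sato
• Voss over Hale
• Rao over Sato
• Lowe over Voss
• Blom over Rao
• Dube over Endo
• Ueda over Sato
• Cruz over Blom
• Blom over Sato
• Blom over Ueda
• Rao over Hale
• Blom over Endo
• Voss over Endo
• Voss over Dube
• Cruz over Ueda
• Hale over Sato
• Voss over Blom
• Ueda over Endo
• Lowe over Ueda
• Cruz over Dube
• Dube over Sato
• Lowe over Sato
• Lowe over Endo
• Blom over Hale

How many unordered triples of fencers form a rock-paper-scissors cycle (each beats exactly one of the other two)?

Win totals: Blom 6, Lowe 9, Rao 4, Ueda 3, Endo 0, Sato 1, Hale 3, Dube 4, Voss 8, Cruz 7.
A fencer with w wins dominates both others in C(w,2) triples; summing gives 15 + 36 + 6 + 3 + 0 + 0 + 3 + 6 + 28 + 21 = 118 transitive triples.
Total triples C(10,3) = 120, so cyclic triples = 120 − 118 = 2.

2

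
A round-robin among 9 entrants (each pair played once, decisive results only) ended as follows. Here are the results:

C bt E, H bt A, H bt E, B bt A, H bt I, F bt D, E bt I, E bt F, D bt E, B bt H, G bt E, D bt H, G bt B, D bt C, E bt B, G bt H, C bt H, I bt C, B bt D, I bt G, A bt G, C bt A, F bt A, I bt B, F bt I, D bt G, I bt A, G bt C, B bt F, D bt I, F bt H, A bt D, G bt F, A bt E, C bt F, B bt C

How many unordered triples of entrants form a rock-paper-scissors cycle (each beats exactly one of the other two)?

Win totals: A 3, B 5, C 4, D 5, E 3, F 4, G 5, H 3, I 4.
An entrant with w wins dominates both others in C(w,2) triples; summing gives 3 + 10 + 6 + 10 + 3 + 6 + 10 + 3 + 6 = 57 transitive triples.
Total triples C(9,3) = 84, so cyclic triples = 84 − 57 = 27.

27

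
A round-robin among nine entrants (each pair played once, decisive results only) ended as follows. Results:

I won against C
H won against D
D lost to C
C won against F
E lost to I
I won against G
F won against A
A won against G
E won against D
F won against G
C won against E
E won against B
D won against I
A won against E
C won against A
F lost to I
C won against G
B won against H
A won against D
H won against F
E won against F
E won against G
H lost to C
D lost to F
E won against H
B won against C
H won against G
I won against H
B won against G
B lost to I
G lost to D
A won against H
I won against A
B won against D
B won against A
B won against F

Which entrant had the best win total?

I

Win totals: A 4, B 6, C 6, D 2, E 5, F 3, G 0, H 3, I 7.
I leads with 7 wins (next highest: 6).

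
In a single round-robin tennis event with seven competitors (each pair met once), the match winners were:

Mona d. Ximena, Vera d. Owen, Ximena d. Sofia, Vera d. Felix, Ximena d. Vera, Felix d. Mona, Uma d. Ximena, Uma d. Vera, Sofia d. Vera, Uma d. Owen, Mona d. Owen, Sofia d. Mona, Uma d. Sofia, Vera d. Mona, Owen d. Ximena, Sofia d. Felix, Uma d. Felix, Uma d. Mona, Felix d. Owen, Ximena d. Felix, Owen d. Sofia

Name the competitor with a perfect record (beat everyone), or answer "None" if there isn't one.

Uma

Uma has 6 wins out of 6 opponents — a perfect record.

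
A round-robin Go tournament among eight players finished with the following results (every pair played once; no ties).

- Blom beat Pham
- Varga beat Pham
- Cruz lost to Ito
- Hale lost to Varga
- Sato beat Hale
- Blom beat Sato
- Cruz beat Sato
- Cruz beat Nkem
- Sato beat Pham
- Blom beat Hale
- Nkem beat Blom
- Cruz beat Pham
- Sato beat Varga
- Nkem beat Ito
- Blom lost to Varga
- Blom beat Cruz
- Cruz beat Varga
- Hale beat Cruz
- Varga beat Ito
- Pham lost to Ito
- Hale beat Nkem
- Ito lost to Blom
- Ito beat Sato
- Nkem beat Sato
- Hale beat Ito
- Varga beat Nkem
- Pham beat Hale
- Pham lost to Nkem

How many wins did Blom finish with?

Blom's results: beat Sato, Cruz, Pham, Hale, Ito; lost to Varga, Nkem.
That is 5 wins.

5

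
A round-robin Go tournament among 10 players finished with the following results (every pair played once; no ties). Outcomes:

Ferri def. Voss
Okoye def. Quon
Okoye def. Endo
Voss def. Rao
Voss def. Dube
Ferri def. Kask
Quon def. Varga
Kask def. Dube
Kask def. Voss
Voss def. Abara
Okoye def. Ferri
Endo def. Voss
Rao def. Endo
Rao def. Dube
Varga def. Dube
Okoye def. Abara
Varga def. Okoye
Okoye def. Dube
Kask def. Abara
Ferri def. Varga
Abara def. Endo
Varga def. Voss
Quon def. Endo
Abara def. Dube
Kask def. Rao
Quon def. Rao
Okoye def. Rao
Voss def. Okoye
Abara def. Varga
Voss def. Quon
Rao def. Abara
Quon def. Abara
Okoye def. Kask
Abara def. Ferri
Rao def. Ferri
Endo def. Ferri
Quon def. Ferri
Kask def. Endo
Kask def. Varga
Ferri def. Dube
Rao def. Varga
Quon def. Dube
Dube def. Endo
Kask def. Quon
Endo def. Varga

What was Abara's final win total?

Abara's results: beat Ferri, Varga, Endo, Dube; lost to Rao, Quon, Voss, Kask, Okoye.
That is 4 wins.

4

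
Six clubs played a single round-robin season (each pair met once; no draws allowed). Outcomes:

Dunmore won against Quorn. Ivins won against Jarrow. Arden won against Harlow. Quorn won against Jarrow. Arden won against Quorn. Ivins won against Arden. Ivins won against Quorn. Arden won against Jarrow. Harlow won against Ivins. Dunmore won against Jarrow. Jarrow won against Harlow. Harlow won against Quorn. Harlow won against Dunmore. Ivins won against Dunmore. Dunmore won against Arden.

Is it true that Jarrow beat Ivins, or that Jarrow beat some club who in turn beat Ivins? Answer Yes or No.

Jarrow did not beat Ivins directly.
Jarrow beat Harlow. Of those, Harlow beat Ivins.

Yes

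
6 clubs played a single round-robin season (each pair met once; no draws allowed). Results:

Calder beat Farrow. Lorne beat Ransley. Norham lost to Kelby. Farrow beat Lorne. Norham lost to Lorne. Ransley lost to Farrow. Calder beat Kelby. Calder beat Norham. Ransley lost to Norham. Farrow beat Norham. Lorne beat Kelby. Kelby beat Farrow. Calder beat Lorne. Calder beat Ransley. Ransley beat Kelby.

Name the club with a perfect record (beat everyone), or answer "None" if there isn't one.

Calder

Calder has 5 wins out of 5 opponents — a perfect record.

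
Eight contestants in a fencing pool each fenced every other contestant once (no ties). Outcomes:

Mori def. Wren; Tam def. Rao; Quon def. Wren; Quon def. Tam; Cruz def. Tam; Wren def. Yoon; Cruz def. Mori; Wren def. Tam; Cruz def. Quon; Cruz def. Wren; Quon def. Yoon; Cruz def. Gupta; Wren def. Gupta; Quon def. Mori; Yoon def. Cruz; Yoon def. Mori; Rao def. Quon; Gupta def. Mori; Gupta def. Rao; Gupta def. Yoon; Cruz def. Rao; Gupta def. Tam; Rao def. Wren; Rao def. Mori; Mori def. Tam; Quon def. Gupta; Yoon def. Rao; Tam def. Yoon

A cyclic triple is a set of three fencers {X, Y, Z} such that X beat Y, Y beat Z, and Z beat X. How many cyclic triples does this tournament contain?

Win totals: Gupta 4, Quon 5, Wren 3, Cruz 6, Mori 2, Tam 2, Rao 3, Yoon 3.
A fencer with w wins dominates both others in C(w,2) triples; summing gives 6 + 10 + 3 + 15 + 1 + 1 + 3 + 3 = 42 transitive triples.
Total triples C(8,3) = 56, so cyclic triples = 56 − 42 = 14.

14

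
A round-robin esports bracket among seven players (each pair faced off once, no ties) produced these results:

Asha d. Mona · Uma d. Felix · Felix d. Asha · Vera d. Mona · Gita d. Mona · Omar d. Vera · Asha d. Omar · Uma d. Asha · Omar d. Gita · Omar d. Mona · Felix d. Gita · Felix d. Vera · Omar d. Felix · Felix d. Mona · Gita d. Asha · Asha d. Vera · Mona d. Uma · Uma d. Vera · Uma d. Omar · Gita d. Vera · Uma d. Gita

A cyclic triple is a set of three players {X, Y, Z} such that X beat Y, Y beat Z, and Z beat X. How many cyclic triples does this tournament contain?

7

Win totals: Omar 4, Felix 4, Mona 1, Gita 3, Vera 1, Uma 5, Asha 3.
A player with w wins dominates both others in C(w,2) triples; summing gives 6 + 6 + 0 + 3 + 0 + 10 + 3 = 28 transitive triples.
Total triples C(7,3) = 35, so cyclic triples = 35 − 28 = 7.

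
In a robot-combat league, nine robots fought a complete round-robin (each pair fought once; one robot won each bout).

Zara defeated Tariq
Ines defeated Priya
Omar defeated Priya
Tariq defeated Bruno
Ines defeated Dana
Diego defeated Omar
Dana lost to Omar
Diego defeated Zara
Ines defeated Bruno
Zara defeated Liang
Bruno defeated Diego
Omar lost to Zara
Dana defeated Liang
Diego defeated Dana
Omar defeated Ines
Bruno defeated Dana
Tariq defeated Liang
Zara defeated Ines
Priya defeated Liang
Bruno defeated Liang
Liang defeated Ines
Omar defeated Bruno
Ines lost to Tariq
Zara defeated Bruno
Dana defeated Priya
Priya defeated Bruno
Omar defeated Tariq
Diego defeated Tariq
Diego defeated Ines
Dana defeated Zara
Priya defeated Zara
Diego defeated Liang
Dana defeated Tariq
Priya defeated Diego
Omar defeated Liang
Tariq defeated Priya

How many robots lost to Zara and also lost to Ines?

Zara beat: Omar, Bruno, Liang, Tariq, Ines.
Ines beat: Bruno, Dana, Priya.
Both beat: Bruno — 1.

1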